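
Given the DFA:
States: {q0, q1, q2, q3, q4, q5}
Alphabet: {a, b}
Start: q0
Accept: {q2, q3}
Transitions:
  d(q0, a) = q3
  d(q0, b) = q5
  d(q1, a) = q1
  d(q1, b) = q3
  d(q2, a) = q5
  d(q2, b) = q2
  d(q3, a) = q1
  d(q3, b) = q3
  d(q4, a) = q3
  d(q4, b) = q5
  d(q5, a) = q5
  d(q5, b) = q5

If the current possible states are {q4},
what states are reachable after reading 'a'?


Apply transition on 'a' from each current state:
  d(q4, a) = q3

{q3}


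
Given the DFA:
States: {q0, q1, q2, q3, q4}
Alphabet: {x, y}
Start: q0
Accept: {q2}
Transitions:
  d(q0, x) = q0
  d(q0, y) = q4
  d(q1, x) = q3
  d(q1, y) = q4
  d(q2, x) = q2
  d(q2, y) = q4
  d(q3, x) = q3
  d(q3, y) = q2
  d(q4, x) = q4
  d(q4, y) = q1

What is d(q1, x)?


Looking up transition d(q1, x)

q3


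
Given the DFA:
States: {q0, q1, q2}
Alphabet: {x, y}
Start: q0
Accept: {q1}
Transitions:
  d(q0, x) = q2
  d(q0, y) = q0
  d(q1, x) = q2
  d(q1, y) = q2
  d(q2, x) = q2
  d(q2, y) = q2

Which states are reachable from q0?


BFS from q0:
  layer 0: {q0}
  layer 1: {q2}

{q0, q2}


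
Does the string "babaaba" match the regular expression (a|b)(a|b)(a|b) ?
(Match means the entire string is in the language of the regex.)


|string| = 7; first = 'b'; last = 'a'

No, "babaaba" does not match (a|b)(a|b)(a|b)


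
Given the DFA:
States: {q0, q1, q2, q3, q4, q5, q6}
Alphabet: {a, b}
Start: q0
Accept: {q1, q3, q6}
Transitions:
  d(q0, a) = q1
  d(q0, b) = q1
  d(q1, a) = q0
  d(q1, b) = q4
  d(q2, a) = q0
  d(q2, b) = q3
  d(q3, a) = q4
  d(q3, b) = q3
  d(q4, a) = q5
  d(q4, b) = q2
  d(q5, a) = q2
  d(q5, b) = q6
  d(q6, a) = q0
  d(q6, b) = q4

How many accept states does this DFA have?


Accept states listed: {q1, q3, q6}
Counting: q1(1) q3(2) q6(3)

3


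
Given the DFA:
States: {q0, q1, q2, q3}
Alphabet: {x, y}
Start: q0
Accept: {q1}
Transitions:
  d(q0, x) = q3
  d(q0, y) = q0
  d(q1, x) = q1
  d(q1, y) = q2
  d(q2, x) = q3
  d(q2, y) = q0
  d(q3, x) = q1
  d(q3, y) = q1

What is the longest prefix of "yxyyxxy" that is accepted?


Run the DFA, marking each prefix where the state is accepting:
  "" -> q0 [reject]
  "y" -> q0 [reject]
  "yx" -> q3 [reject]
  "yxy" -> q1 [accept]
  "yxyy" -> q2 [reject]
  "yxyyx" -> q3 [reject]
  "yxyyxx" -> q1 [accept]
  "yxyyxxy" -> q2 [reject]

"yxyyxx"


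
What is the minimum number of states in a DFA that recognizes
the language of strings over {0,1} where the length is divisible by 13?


States track (length) mod 13.
Need 13 states: one per remainder 0..12; accept = remainder 0.

13


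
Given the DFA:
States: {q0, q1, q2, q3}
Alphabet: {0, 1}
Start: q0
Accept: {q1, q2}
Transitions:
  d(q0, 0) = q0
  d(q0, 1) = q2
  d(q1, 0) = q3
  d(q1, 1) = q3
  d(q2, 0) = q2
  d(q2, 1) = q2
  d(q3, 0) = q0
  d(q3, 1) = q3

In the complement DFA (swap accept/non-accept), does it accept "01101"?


Trace: q0 -> q0 -> q2 -> q2 -> q2 -> q2
Final: q2
Original accept: {q1, q2}
Complement: q2 is in original accept

No, complement rejects (original accepts)


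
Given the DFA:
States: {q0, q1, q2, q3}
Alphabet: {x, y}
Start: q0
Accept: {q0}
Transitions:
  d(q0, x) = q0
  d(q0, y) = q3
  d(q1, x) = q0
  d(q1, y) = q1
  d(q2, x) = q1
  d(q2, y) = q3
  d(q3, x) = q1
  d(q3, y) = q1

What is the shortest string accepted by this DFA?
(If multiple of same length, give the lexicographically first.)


BFS by string length (lex-first path to each state shown):
  len 0: q0<-""
Found accept state at length 0.

"" (empty string)


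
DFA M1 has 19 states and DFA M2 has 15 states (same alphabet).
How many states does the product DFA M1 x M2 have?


Product construction pairs every M1 state with every M2 state.
19 * 15 = 285

285


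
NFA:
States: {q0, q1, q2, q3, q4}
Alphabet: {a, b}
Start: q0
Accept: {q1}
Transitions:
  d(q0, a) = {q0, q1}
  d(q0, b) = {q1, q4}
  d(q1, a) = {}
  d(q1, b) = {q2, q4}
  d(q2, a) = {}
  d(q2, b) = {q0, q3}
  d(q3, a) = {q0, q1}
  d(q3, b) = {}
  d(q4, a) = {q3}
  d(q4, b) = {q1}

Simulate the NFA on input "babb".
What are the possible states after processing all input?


Start: {q0}
  --b--> {q1, q4}
  --a--> {q3}
  --b--> {}
  --b--> {}

{} (empty set, no valid transitions)


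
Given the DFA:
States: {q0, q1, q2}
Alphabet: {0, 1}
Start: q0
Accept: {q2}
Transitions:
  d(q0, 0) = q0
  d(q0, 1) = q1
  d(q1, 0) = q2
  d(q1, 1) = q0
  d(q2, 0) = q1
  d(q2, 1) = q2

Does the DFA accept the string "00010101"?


Trace: q0 -> q0 -> q0 -> q0 -> q1 -> q2 -> q2 -> q1 -> q0
Final state: q0
Accept states: {q2}

No, rejected (final state q0 is not an accept state)


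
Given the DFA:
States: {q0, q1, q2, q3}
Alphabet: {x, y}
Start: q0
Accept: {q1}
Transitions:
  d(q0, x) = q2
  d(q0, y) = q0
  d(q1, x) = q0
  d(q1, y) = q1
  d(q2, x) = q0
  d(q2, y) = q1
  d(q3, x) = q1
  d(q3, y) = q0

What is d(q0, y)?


Looking up transition d(q0, y)

q0


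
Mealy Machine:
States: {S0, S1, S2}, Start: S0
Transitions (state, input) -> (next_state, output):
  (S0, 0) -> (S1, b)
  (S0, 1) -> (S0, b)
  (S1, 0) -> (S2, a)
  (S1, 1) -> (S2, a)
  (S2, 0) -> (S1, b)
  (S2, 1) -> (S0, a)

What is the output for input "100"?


Step-by-step:
  (S0, 1) -> (S0, b)
  (S0, 0) -> (S1, b)
  (S1, 0) -> (S2, a)

"bba"


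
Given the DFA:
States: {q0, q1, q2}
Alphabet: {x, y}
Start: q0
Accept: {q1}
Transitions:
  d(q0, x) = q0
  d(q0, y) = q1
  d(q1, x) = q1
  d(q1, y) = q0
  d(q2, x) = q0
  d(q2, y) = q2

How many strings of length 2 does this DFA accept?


Enumerating all length-2 strings:
  "xx" -> q0 [reject]
  "xy" -> q1 [accept]
  "yx" -> q1 [accept]
  "yy" -> q0 [reject]

2 out of 4


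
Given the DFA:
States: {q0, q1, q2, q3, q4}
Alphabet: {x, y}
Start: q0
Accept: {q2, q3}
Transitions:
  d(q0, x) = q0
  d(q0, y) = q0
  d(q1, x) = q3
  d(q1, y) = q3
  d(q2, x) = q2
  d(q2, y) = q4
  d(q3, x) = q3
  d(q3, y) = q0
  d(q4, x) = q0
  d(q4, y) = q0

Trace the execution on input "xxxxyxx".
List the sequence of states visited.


Input: xxxxyxx
d(q0, x) = q0
d(q0, x) = q0
d(q0, x) = q0
d(q0, x) = q0
d(q0, y) = q0
d(q0, x) = q0
d(q0, x) = q0


q0 -> q0 -> q0 -> q0 -> q0 -> q0 -> q0 -> q0


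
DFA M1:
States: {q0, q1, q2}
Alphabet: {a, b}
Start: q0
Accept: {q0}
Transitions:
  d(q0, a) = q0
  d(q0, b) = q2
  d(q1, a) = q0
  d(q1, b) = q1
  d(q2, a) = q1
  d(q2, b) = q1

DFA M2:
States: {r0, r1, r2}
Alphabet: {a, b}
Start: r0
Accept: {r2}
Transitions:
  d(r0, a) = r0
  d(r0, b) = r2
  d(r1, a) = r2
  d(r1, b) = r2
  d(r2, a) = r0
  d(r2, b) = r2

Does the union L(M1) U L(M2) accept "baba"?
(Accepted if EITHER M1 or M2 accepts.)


M1: final=q0 accepted=True
M2: final=r0 accepted=False

Yes, union accepts


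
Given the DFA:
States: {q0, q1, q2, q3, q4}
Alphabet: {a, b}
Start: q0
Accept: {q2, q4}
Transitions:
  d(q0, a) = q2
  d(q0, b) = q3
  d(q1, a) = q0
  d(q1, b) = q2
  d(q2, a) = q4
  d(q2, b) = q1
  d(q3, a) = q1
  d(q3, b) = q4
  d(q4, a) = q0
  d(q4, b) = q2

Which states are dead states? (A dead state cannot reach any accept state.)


Forward reachability from each state:
  q0 -> reaches accept state q2 (live)
  q1 -> reaches accept state q2 (live)
  q2 -> reaches accept state q2 (live)
  q3 -> reaches accept state q2 (live)
  q4 -> reaches accept state q2 (live)

None (all states can reach an accept state)


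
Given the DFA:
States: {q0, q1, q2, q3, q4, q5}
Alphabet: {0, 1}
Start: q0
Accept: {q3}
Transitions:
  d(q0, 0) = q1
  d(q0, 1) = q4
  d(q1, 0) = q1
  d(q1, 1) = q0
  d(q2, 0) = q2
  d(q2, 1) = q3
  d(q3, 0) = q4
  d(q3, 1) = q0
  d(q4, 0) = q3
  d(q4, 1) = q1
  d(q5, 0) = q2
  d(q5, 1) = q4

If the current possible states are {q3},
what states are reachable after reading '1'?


Apply transition on '1' from each current state:
  d(q3, 1) = q0

{q0}


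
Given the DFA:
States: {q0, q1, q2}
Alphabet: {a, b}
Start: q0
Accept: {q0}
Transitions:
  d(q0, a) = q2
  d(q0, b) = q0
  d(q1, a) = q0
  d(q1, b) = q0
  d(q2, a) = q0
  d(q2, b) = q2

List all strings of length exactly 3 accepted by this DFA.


All strings of length 3: 8 total
Accepted: 4

"aab", "aba", "baa", "bbb"


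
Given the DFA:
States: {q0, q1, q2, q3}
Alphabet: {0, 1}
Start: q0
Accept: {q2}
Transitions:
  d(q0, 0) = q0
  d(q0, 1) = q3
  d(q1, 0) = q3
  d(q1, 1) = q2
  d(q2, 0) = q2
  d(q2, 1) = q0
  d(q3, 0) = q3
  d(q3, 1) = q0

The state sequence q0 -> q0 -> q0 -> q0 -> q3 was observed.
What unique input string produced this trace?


Trace back each transition to find the symbol:
  q0 --[0]--> q0
  q0 --[0]--> q0
  q0 --[0]--> q0
  q0 --[1]--> q3

"0001"


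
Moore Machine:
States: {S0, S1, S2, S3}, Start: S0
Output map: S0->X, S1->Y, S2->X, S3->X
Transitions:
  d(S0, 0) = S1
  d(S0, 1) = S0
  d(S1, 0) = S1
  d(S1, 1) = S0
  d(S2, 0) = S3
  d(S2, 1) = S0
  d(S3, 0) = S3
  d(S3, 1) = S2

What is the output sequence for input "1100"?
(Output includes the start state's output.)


Start: S0 (output X)
  --1--> S0 (output X)
  --1--> S0 (output X)
  --0--> S1 (output Y)
  --0--> S1 (output Y)

"XXXYY"


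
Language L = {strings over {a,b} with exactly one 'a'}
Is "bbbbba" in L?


count('a') = 1

Yes, "bbbbba" is in L


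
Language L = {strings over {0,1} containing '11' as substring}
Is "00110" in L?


'11' occurs at index 2

Yes, "00110" is in L


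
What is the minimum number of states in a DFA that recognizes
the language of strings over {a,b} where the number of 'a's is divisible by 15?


States track (count of 'a') mod 15.
Need 15 states: one per remainder 0..14; accept = remainder 0.

15


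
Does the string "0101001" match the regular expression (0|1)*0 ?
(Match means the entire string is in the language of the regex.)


|string| = 7; first = '0'; last = '1'

No, "0101001" does not match (0|1)*0


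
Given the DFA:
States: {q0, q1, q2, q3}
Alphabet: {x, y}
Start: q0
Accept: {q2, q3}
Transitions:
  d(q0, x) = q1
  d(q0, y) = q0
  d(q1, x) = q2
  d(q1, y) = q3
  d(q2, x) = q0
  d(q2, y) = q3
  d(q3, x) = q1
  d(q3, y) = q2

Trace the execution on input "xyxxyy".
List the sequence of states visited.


Input: xyxxyy
d(q0, x) = q1
d(q1, y) = q3
d(q3, x) = q1
d(q1, x) = q2
d(q2, y) = q3
d(q3, y) = q2


q0 -> q1 -> q3 -> q1 -> q2 -> q3 -> q2


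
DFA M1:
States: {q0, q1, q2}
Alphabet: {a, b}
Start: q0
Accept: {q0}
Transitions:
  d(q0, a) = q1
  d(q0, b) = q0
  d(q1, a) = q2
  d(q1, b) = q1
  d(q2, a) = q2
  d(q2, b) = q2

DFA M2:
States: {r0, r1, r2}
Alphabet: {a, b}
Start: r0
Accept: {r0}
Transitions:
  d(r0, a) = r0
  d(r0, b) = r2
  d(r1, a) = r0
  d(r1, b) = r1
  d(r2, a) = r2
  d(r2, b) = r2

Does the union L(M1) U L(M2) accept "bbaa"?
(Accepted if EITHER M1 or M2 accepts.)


M1: final=q2 accepted=False
M2: final=r2 accepted=False

No, union rejects (neither accepts)


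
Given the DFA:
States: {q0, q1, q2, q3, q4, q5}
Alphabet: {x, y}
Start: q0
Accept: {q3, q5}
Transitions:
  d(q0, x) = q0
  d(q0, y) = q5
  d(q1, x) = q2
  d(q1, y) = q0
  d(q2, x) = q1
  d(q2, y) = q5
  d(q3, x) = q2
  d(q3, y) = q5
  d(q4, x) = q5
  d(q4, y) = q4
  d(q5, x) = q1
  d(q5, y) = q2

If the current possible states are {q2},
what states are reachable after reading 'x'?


Apply transition on 'x' from each current state:
  d(q2, x) = q1

{q1}


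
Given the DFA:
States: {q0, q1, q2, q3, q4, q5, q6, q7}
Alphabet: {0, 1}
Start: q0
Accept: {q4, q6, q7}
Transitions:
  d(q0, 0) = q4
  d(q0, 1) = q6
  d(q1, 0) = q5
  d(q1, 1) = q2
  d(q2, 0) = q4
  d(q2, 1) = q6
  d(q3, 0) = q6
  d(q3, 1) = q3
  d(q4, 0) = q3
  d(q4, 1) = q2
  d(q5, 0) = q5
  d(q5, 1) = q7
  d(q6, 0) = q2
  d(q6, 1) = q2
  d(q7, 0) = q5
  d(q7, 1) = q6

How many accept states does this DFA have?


Accept states listed: {q4, q6, q7}
Counting: q4(1) q6(2) q7(3)

3


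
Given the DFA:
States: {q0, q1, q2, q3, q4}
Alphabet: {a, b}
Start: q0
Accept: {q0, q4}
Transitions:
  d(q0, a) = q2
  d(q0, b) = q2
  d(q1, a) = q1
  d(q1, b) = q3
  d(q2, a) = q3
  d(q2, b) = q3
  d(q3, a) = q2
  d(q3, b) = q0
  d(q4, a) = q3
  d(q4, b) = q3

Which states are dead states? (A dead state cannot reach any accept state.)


Forward reachability from each state:
  q0 -> reaches accept state q0 (live)
  q1 -> reaches accept state q0 (live)
  q2 -> reaches accept state q0 (live)
  q3 -> reaches accept state q0 (live)
  q4 -> reaches accept state q0 (live)

None (all states can reach an accept state)


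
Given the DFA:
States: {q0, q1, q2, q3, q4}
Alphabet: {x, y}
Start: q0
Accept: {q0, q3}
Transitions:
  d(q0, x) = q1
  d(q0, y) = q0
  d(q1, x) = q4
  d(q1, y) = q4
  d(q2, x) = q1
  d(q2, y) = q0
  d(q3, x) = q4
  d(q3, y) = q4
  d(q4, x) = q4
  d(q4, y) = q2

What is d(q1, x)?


Looking up transition d(q1, x)

q4


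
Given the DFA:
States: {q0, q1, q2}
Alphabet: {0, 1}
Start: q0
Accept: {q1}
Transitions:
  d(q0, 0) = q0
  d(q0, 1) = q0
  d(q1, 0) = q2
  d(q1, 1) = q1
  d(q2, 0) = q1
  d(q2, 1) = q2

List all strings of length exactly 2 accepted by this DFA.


All strings of length 2: 4 total
Accepted: 0

None


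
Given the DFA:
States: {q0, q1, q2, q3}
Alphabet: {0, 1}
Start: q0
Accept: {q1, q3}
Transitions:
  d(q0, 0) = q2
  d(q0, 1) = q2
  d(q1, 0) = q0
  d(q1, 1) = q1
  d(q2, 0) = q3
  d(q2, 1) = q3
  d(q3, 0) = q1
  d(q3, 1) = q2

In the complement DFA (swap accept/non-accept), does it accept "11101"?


Trace: q0 -> q2 -> q3 -> q2 -> q3 -> q2
Final: q2
Original accept: {q1, q3}
Complement: q2 is not in original accept

Yes, complement accepts (original rejects)


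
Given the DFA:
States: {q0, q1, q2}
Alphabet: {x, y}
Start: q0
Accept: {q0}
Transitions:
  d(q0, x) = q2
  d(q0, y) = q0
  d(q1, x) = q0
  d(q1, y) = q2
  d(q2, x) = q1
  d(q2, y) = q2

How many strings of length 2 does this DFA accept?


Enumerating all length-2 strings:
  "xx" -> q1 [reject]
  "xy" -> q2 [reject]
  "yx" -> q2 [reject]
  "yy" -> q0 [accept]

1 out of 4


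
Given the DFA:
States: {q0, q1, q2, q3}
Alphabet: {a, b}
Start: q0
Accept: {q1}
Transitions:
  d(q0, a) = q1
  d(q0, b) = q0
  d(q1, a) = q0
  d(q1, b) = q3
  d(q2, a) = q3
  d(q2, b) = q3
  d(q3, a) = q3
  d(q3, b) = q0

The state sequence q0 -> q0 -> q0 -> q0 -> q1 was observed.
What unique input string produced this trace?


Trace back each transition to find the symbol:
  q0 --[b]--> q0
  q0 --[b]--> q0
  q0 --[b]--> q0
  q0 --[a]--> q1

"bbba"


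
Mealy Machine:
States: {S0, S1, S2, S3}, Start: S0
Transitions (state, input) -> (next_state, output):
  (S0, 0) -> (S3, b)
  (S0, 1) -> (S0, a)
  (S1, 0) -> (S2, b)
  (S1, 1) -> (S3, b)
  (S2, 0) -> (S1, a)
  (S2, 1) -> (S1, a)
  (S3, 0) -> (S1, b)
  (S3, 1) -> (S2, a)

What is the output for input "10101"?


Step-by-step:
  (S0, 1) -> (S0, a)
  (S0, 0) -> (S3, b)
  (S3, 1) -> (S2, a)
  (S2, 0) -> (S1, a)
  (S1, 1) -> (S3, b)

"abaab"


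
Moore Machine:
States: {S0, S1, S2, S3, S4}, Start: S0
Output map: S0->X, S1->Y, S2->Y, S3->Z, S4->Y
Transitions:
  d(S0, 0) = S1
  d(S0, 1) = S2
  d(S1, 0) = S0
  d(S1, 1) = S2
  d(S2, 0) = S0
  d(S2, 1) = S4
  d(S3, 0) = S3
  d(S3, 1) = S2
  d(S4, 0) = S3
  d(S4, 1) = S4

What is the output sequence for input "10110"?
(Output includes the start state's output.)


Start: S0 (output X)
  --1--> S2 (output Y)
  --0--> S0 (output X)
  --1--> S2 (output Y)
  --1--> S4 (output Y)
  --0--> S3 (output Z)

"XYXYYZ"


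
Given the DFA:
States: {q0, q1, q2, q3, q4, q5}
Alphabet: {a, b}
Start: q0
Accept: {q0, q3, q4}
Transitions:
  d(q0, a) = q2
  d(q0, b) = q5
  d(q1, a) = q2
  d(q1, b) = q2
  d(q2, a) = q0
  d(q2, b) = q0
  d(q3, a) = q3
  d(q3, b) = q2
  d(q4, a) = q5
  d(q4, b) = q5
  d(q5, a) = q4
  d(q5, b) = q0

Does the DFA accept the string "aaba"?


Trace: q0 -> q2 -> q0 -> q5 -> q4
Final state: q4
Accept states: {q0, q3, q4}

Yes, accepted (final state q4 is an accept state)


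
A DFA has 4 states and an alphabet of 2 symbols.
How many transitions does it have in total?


Each state has exactly one transition per symbol.
4 * 2 = 8

8


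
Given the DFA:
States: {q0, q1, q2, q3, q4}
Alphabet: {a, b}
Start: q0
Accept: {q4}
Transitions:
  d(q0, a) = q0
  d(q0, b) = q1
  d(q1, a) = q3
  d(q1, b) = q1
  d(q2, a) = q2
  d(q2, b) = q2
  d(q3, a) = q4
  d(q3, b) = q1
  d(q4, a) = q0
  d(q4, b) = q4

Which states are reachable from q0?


BFS from q0:
  layer 0: {q0}
  layer 1: {q1}
  layer 2: {q3}
  layer 3: {q4}

{q0, q1, q3, q4}


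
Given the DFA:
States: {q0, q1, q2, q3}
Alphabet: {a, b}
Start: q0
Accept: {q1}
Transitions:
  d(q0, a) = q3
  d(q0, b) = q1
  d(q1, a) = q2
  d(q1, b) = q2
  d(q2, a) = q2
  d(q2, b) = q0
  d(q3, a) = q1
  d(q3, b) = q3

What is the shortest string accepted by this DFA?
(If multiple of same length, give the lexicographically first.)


BFS by string length (lex-first path to each state shown):
  len 0: q0<-""
  len 1: q1<-"b", q3<-"a"
Found accept state at length 1.

"b"


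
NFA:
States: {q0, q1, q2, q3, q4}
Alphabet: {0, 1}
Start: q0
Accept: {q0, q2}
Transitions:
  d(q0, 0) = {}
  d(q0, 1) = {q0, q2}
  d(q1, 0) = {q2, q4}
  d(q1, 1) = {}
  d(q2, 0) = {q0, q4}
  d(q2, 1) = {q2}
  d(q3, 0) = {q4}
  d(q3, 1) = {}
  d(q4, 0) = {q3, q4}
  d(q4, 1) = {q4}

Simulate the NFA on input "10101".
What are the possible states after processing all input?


Start: {q0}
  --1--> {q0, q2}
  --0--> {q0, q4}
  --1--> {q0, q2, q4}
  --0--> {q0, q3, q4}
  --1--> {q0, q2, q4}

{q0, q2, q4}


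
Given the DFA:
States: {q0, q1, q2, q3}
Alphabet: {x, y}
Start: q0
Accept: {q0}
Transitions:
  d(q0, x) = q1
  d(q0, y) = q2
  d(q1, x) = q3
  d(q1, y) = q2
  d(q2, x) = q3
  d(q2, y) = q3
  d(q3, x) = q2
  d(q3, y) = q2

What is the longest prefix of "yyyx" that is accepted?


Run the DFA, marking each prefix where the state is accepting:
  "" -> q0 [accept]
  "y" -> q2 [reject]
  "yy" -> q3 [reject]
  "yyy" -> q2 [reject]
  "yyyx" -> q3 [reject]

""


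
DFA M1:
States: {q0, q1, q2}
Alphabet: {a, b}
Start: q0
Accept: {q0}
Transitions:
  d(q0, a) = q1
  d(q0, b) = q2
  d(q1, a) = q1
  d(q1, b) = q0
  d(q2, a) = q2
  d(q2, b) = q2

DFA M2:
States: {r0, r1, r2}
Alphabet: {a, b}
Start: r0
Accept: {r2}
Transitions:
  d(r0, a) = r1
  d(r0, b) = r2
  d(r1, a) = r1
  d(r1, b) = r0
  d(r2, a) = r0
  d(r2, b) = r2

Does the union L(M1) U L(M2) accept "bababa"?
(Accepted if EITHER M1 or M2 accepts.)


M1: final=q2 accepted=False
M2: final=r0 accepted=False

No, union rejects (neither accepts)


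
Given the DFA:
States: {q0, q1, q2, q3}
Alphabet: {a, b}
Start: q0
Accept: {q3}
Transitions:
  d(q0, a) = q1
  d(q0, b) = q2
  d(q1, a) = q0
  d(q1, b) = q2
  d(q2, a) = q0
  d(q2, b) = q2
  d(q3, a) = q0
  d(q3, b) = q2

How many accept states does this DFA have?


Accept states listed: {q3}
Counting: q3(1)

1


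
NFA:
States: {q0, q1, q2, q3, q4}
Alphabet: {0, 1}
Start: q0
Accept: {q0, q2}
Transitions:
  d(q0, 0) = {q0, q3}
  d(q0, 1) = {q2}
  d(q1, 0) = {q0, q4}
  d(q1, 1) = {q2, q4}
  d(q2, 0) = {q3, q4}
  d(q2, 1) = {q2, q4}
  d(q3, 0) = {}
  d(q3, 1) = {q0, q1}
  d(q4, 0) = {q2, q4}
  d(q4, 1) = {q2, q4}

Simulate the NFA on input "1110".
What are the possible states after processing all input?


Start: {q0}
  --1--> {q2}
  --1--> {q2, q4}
  --1--> {q2, q4}
  --0--> {q2, q3, q4}

{q2, q3, q4}


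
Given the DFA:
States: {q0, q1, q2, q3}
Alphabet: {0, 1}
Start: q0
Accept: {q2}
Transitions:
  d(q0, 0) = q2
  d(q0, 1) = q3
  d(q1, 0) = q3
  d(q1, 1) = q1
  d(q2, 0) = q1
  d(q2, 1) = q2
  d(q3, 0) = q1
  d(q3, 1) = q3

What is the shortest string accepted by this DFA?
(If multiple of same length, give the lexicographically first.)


BFS by string length (lex-first path to each state shown):
  len 0: q0<-""
  len 1: q2<-"0", q3<-"1"
Found accept state at length 1.

"0"


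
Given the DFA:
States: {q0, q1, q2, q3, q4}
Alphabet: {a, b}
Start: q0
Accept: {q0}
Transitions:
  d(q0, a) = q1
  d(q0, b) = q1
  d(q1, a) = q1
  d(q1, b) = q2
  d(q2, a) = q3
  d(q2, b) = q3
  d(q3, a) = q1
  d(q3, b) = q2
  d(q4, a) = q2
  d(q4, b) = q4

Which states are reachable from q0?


BFS from q0:
  layer 0: {q0}
  layer 1: {q1}
  layer 2: {q2}
  layer 3: {q3}

{q0, q1, q2, q3}


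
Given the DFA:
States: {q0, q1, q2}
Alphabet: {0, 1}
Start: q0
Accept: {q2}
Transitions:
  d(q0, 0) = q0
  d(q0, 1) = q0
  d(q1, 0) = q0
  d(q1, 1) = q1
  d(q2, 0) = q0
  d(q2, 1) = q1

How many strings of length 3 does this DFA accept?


Enumerating all length-3 strings:
  "000" -> q0 [reject]
  "001" -> q0 [reject]
  "010" -> q0 [reject]
  "011" -> q0 [reject]
  "100" -> q0 [reject]
  "101" -> q0 [reject]
  "110" -> q0 [reject]
  "111" -> q0 [reject]

0 out of 8


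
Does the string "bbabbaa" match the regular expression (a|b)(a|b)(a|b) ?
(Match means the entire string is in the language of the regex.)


|string| = 7; first = 'b'; last = 'a'

No, "bbabbaa" does not match (a|b)(a|b)(a|b)


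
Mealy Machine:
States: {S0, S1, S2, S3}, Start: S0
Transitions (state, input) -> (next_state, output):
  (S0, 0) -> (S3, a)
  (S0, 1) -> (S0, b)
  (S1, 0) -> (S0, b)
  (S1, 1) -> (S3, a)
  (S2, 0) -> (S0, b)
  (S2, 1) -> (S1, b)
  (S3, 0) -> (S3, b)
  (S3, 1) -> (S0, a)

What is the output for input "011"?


Step-by-step:
  (S0, 0) -> (S3, a)
  (S3, 1) -> (S0, a)
  (S0, 1) -> (S0, b)

"aab"


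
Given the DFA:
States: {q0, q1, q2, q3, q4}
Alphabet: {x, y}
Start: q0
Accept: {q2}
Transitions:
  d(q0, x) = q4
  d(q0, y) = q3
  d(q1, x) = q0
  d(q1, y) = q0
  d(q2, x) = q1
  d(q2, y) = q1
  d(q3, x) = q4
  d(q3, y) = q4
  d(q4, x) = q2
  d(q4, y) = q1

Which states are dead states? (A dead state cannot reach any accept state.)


Forward reachability from each state:
  q0 -> reaches accept state q2 (live)
  q1 -> reaches accept state q2 (live)
  q2 -> reaches accept state q2 (live)
  q3 -> reaches accept state q2 (live)
  q4 -> reaches accept state q2 (live)

None (all states can reach an accept state)


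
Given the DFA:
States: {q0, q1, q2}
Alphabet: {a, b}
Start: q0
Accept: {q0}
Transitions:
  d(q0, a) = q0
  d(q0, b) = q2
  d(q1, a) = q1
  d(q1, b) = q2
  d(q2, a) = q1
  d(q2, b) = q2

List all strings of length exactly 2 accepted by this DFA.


All strings of length 2: 4 total
Accepted: 1

"aa"


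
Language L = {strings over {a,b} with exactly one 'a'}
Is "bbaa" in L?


count('a') = 2

No, "bbaa" is not in L


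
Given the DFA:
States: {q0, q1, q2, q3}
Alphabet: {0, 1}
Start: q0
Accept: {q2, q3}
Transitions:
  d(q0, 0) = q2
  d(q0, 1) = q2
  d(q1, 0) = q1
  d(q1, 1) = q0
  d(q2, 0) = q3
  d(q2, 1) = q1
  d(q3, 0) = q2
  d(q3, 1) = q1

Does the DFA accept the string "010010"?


Trace: q0 -> q2 -> q1 -> q1 -> q1 -> q0 -> q2
Final state: q2
Accept states: {q2, q3}

Yes, accepted (final state q2 is an accept state)


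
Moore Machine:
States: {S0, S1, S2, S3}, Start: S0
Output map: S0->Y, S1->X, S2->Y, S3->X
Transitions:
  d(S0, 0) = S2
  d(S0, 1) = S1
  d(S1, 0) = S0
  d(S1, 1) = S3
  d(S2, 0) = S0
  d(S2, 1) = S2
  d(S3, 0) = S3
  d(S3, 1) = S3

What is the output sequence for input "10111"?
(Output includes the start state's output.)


Start: S0 (output Y)
  --1--> S1 (output X)
  --0--> S0 (output Y)
  --1--> S1 (output X)
  --1--> S3 (output X)
  --1--> S3 (output X)

"YXYXXX"


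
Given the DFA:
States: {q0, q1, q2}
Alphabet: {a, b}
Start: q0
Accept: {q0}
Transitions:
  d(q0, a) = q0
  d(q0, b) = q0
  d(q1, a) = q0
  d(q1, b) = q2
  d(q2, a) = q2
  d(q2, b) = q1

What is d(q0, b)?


Looking up transition d(q0, b)

q0


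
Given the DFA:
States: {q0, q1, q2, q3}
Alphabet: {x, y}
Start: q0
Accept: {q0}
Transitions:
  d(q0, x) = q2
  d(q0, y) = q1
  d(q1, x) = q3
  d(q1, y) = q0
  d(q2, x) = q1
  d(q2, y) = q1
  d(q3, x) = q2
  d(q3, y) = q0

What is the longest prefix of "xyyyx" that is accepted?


Run the DFA, marking each prefix where the state is accepting:
  "" -> q0 [accept]
  "x" -> q2 [reject]
  "xy" -> q1 [reject]
  "xyy" -> q0 [accept]
  "xyyy" -> q1 [reject]
  "xyyyx" -> q3 [reject]

"xyy"


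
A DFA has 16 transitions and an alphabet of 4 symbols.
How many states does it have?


Each state has exactly one transition per symbol.
states = transitions / |alphabet| = 16 / 4 = 4

4


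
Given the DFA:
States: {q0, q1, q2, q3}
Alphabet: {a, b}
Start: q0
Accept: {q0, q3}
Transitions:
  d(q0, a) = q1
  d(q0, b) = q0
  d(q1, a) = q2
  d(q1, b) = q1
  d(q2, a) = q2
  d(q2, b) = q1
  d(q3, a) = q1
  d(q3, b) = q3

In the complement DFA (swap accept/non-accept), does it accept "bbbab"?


Trace: q0 -> q0 -> q0 -> q0 -> q1 -> q1
Final: q1
Original accept: {q0, q3}
Complement: q1 is not in original accept

Yes, complement accepts (original rejects)


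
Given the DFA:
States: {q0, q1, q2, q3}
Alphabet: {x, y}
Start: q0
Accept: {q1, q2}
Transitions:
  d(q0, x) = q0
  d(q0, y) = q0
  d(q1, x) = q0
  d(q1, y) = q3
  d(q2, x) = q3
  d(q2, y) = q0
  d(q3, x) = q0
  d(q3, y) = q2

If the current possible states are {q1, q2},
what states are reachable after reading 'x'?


Apply transition on 'x' from each current state:
  d(q1, x) = q0
  d(q2, x) = q3

{q0, q3}


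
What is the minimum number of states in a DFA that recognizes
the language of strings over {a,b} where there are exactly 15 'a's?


States: count = 0, 1, ..., 15 (that's 16 states), plus a dead state for count > 15.
Total: 16 + 1 = 17. Accept = count-15 state.

17


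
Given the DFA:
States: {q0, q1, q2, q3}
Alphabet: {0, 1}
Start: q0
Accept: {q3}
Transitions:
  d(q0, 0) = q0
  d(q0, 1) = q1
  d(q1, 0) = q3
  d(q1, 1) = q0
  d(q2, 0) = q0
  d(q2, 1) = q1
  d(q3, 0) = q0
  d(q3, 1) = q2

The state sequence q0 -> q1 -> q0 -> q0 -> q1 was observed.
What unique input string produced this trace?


Trace back each transition to find the symbol:
  q0 --[1]--> q1
  q1 --[1]--> q0
  q0 --[0]--> q0
  q0 --[1]--> q1

"1101"


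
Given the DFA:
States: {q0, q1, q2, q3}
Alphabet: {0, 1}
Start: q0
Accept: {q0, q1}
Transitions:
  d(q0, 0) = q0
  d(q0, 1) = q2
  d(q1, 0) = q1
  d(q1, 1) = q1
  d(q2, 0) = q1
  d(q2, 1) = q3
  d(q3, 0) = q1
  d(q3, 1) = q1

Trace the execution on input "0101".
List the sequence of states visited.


Input: 0101
d(q0, 0) = q0
d(q0, 1) = q2
d(q2, 0) = q1
d(q1, 1) = q1


q0 -> q0 -> q2 -> q1 -> q1


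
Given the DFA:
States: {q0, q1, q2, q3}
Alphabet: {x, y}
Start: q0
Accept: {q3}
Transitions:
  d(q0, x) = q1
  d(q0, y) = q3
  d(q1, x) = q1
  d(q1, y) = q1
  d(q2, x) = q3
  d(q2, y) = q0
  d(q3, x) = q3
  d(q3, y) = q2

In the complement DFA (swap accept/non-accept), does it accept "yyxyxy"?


Trace: q0 -> q3 -> q2 -> q3 -> q2 -> q3 -> q2
Final: q2
Original accept: {q3}
Complement: q2 is not in original accept

Yes, complement accepts (original rejects)


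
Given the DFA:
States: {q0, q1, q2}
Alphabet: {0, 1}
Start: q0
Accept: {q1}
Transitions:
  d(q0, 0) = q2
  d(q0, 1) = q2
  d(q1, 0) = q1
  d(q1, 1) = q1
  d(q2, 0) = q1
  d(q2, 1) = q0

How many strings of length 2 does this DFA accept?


Enumerating all length-2 strings:
  "00" -> q1 [accept]
  "01" -> q0 [reject]
  "10" -> q1 [accept]
  "11" -> q0 [reject]

2 out of 4


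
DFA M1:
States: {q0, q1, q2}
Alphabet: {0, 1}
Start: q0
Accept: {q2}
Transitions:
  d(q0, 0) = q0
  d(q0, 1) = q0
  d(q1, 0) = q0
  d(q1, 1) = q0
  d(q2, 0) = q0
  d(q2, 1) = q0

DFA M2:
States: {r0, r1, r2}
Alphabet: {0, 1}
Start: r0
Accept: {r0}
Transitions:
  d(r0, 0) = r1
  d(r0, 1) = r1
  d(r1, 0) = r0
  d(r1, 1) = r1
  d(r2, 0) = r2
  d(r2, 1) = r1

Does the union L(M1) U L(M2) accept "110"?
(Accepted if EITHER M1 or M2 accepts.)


M1: final=q0 accepted=False
M2: final=r0 accepted=True

Yes, union accepts


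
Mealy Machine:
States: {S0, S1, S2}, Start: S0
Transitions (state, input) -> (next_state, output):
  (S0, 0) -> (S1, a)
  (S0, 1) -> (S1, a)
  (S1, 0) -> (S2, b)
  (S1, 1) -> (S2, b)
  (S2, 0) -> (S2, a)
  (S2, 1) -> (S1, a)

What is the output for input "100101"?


Step-by-step:
  (S0, 1) -> (S1, a)
  (S1, 0) -> (S2, b)
  (S2, 0) -> (S2, a)
  (S2, 1) -> (S1, a)
  (S1, 0) -> (S2, b)
  (S2, 1) -> (S1, a)

"abaaba"


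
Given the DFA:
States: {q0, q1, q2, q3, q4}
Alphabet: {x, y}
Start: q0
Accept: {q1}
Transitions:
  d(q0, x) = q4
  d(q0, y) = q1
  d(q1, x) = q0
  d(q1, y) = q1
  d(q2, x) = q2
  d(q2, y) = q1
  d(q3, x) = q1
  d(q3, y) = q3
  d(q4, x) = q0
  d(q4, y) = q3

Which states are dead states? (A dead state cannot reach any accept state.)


Forward reachability from each state:
  q0 -> reaches accept state q1 (live)
  q1 -> reaches accept state q1 (live)
  q2 -> reaches accept state q1 (live)
  q3 -> reaches accept state q1 (live)
  q4 -> reaches accept state q1 (live)

None (all states can reach an accept state)


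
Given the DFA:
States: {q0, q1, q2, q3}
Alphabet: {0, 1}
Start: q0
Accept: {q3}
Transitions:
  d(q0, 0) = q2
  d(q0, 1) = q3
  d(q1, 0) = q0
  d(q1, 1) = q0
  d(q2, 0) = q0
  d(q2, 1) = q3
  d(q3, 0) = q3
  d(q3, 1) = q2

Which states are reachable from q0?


BFS from q0:
  layer 0: {q0}
  layer 1: {q2, q3}

{q0, q2, q3}


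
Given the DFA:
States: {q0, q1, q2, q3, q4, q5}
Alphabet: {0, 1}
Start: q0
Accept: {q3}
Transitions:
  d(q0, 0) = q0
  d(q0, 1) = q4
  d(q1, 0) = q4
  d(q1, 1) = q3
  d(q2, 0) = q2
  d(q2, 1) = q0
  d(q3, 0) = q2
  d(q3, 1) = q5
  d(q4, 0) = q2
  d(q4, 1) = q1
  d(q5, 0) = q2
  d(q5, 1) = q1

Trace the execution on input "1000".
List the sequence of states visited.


Input: 1000
d(q0, 1) = q4
d(q4, 0) = q2
d(q2, 0) = q2
d(q2, 0) = q2


q0 -> q4 -> q2 -> q2 -> q2


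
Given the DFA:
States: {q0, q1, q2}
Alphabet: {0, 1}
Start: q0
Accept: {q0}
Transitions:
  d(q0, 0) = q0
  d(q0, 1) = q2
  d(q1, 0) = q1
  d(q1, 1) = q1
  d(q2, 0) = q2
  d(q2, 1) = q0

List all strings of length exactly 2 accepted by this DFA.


All strings of length 2: 4 total
Accepted: 2

"00", "11"


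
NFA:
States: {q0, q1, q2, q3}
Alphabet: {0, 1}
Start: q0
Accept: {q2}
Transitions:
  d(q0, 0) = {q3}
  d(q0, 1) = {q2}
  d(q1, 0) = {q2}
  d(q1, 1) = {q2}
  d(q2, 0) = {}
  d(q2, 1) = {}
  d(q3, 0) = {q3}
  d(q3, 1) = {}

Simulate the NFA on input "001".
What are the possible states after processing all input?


Start: {q0}
  --0--> {q3}
  --0--> {q3}
  --1--> {}

{} (empty set, no valid transitions)


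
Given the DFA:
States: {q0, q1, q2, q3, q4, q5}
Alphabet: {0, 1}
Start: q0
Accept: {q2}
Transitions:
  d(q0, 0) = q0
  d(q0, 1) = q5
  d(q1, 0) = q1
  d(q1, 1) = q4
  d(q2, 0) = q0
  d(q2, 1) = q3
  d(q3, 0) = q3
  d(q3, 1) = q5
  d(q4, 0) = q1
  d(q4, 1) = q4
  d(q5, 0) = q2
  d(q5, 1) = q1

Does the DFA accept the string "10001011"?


Trace: q0 -> q5 -> q2 -> q0 -> q0 -> q5 -> q2 -> q3 -> q5
Final state: q5
Accept states: {q2}

No, rejected (final state q5 is not an accept state)


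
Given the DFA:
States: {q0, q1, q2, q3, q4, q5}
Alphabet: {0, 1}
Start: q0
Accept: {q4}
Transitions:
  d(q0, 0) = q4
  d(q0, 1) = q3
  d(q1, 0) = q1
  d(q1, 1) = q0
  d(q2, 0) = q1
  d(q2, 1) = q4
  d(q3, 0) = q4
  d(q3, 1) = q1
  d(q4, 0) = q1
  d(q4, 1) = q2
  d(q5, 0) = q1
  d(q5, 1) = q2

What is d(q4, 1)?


Looking up transition d(q4, 1)

q2


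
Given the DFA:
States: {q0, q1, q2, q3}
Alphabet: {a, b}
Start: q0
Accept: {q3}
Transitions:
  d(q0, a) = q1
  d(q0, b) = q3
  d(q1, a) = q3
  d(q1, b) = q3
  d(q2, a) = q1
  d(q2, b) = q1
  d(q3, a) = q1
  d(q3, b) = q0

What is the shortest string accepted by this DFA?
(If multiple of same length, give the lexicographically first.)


BFS by string length (lex-first path to each state shown):
  len 0: q0<-""
  len 1: q1<-"a", q3<-"b"
Found accept state at length 1.

"b"


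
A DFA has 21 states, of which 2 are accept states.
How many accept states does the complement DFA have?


Complement swaps accept and non-accept states.
21 - 2 = 19

19


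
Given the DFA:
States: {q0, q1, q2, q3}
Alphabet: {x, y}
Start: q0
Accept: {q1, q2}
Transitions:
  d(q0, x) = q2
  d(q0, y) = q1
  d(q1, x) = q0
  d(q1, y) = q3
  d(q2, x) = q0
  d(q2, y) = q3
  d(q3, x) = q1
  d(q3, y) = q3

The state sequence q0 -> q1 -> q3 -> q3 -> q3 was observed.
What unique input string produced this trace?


Trace back each transition to find the symbol:
  q0 --[y]--> q1
  q1 --[y]--> q3
  q3 --[y]--> q3
  q3 --[y]--> q3

"yyyy"


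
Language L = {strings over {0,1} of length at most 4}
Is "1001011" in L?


length = 7

No, "1001011" is not in L


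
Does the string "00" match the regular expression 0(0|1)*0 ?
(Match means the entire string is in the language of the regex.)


|string| = 2; first = '0'; last = '0'

Yes, "00" matches 0(0|1)*0


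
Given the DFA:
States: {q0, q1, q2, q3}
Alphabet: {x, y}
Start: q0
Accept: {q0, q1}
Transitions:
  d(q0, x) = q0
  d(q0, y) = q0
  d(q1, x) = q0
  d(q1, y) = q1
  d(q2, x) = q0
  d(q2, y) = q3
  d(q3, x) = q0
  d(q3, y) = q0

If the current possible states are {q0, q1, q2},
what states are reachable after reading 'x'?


Apply transition on 'x' from each current state:
  d(q0, x) = q0
  d(q1, x) = q0
  d(q2, x) = q0

{q0}


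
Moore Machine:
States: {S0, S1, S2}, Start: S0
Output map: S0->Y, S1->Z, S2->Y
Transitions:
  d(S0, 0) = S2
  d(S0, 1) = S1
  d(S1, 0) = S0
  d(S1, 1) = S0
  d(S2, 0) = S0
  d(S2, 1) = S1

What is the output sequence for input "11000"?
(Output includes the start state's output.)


Start: S0 (output Y)
  --1--> S1 (output Z)
  --1--> S0 (output Y)
  --0--> S2 (output Y)
  --0--> S0 (output Y)
  --0--> S2 (output Y)

"YZYYYY"


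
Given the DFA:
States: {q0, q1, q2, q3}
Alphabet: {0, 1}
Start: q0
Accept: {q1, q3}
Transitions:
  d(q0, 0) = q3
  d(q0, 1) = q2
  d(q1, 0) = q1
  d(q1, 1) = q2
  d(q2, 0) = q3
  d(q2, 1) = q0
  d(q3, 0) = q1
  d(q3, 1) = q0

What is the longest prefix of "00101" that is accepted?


Run the DFA, marking each prefix where the state is accepting:
  "" -> q0 [reject]
  "0" -> q3 [accept]
  "00" -> q1 [accept]
  "001" -> q2 [reject]
  "0010" -> q3 [accept]
  "00101" -> q0 [reject]

"0010"


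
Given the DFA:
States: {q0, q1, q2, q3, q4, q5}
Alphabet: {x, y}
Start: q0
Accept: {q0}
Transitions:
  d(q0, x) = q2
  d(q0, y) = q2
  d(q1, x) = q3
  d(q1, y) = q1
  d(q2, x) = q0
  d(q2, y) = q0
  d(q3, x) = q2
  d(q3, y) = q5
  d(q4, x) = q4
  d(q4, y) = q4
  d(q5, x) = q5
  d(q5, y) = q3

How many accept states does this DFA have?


Accept states listed: {q0}
Counting: q0(1)

1


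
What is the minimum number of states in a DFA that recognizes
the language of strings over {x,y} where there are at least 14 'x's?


States: count = 0, 1, ..., 13, and a final '>= 14' state.
Total: 14 + 1 = 15. Accept = '>= 14' state.

15


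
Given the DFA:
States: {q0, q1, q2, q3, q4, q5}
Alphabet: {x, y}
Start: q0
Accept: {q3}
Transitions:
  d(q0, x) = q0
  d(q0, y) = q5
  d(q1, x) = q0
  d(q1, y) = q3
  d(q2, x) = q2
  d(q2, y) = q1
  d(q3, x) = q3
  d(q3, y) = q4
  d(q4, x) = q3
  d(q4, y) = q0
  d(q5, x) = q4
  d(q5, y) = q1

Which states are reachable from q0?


BFS from q0:
  layer 0: {q0}
  layer 1: {q5}
  layer 2: {q1, q4}
  layer 3: {q3}

{q0, q1, q3, q4, q5}


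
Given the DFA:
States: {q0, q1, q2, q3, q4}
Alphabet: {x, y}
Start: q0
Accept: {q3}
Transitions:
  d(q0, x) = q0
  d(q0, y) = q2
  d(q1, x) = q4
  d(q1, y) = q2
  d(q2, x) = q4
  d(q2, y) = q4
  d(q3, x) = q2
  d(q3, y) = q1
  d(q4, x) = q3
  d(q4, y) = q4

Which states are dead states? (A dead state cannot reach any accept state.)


Forward reachability from each state:
  q0 -> reaches accept state q3 (live)
  q1 -> reaches accept state q3 (live)
  q2 -> reaches accept state q3 (live)
  q3 -> reaches accept state q3 (live)
  q4 -> reaches accept state q3 (live)

None (all states can reach an accept state)


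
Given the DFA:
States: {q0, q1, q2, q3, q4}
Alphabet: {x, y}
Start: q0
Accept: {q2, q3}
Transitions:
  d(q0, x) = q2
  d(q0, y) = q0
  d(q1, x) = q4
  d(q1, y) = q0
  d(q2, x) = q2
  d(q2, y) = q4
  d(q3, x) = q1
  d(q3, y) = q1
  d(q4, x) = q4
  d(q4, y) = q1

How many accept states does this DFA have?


Accept states listed: {q2, q3}
Counting: q2(1) q3(2)

2


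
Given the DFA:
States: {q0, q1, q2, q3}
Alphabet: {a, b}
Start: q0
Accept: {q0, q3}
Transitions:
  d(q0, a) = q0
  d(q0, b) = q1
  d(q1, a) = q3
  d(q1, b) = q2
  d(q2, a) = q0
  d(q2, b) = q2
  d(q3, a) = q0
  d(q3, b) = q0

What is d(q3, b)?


Looking up transition d(q3, b)

q0


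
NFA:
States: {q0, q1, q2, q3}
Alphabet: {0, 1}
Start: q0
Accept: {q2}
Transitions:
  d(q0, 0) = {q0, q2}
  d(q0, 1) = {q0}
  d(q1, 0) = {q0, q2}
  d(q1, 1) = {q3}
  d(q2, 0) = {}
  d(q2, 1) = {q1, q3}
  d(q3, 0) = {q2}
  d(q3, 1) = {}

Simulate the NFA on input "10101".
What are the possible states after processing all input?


Start: {q0}
  --1--> {q0}
  --0--> {q0, q2}
  --1--> {q0, q1, q3}
  --0--> {q0, q2}
  --1--> {q0, q1, q3}

{q0, q1, q3}


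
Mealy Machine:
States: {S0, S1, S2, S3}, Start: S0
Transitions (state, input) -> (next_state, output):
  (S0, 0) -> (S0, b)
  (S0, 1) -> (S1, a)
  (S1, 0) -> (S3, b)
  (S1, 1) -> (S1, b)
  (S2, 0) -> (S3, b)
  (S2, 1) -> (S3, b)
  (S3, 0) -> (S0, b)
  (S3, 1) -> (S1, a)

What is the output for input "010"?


Step-by-step:
  (S0, 0) -> (S0, b)
  (S0, 1) -> (S1, a)
  (S1, 0) -> (S3, b)

"bab"


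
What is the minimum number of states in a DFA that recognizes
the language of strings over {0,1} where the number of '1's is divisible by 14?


States track (count of '1') mod 14.
Need 14 states: one per remainder 0..13; accept = remainder 0.

14


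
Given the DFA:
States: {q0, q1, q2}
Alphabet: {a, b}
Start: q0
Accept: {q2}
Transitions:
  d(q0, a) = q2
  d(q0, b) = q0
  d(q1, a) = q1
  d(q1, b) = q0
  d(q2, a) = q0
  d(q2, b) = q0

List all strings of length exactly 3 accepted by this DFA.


All strings of length 3: 8 total
Accepted: 3

"aaa", "aba", "bba"


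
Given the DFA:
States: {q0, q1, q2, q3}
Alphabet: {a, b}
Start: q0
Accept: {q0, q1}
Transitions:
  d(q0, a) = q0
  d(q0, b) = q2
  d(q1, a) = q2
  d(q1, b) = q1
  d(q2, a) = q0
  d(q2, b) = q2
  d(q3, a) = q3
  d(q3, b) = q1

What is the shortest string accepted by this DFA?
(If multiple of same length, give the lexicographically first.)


BFS by string length (lex-first path to each state shown):
  len 0: q0<-""
Found accept state at length 0.

"" (empty string)


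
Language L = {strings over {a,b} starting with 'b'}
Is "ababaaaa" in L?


first symbol = 'a'

No, "ababaaaa" is not in L


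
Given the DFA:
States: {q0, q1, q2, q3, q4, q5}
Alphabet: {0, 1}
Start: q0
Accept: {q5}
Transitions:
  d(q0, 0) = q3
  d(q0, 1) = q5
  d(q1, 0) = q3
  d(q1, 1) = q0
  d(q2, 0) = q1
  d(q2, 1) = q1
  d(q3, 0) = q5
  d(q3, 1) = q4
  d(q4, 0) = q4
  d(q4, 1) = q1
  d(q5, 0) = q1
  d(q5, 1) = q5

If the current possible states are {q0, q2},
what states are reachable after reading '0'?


Apply transition on '0' from each current state:
  d(q0, 0) = q3
  d(q2, 0) = q1

{q1, q3}


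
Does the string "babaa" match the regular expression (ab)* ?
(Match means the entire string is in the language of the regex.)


|string| = 5; first = 'b'; last = 'a'

No, "babaa" does not match (ab)*


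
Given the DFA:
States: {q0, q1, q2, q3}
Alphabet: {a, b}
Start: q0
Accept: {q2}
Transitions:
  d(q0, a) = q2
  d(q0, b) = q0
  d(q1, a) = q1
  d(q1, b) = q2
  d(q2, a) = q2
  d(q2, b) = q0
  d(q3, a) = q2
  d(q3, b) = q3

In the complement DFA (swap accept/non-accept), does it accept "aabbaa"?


Trace: q0 -> q2 -> q2 -> q0 -> q0 -> q2 -> q2
Final: q2
Original accept: {q2}
Complement: q2 is in original accept

No, complement rejects (original accepts)


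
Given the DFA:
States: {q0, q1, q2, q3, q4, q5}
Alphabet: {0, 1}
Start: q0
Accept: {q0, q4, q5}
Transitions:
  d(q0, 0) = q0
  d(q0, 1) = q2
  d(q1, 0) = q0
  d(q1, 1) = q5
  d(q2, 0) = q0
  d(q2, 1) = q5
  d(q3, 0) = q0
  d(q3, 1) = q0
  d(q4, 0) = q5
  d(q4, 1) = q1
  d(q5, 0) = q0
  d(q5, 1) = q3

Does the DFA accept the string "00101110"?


Trace: q0 -> q0 -> q0 -> q2 -> q0 -> q2 -> q5 -> q3 -> q0
Final state: q0
Accept states: {q0, q4, q5}

Yes, accepted (final state q0 is an accept state)


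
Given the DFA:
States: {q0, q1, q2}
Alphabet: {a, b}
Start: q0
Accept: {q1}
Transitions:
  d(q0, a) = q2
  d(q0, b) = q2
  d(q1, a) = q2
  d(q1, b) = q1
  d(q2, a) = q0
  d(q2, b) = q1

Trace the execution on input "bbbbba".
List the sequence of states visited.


Input: bbbbba
d(q0, b) = q2
d(q2, b) = q1
d(q1, b) = q1
d(q1, b) = q1
d(q1, b) = q1
d(q1, a) = q2


q0 -> q2 -> q1 -> q1 -> q1 -> q1 -> q2
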